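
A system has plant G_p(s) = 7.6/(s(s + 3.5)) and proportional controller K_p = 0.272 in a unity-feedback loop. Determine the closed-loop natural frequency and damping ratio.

With unity feedback the closed-loop characteristic equation is s² + 3.5s + 0.272·7.6 = s² + 3.5s + 2.067 = 0.
So ω_n² = 2.067 ⇒ ω_n = 1.438 rad/s, and ζ = 3.5/(2ω_n) = 1.22.

ω_n = 1.44 rad/s, ζ = 1.22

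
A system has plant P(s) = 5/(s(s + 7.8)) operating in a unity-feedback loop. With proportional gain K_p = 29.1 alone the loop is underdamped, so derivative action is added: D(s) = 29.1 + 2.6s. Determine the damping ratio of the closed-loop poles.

ζ = 0.862

Forward path: (29.1 + 2.6s)·5/(s(s+7.8)). The closed-loop characteristic equation is s² + (7.8 + 5·2.6)s + 5·29.1 = 0.
That is s² + 20.8s + 145.5 = 0, so ω_n = 12.06 rad/s and ζ = 20.8/(2·12.06) = 0.8622.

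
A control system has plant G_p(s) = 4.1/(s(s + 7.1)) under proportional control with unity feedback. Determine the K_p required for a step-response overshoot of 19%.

From %OS = 100·exp(−πζ/√(1−ζ²)) = 19%, ζ = −ln(0.19)/√(π²+ln²(0.19)) = 0.4673.
Characteristic equation s² + 7.1s + 4.1K_p = 0 gives ζ = 7.1/(2√(4.1K_p)).
Setting ζ = 0.4673: √(4.1K_p) = 7.1/(2·0.4673) = 7.596, so K_p = 57.7/4.1 = 14.1.

K_p = 14.1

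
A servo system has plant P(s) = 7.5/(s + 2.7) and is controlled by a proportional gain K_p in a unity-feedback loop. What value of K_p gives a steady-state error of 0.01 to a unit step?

K_p = 35.6

For a type-0 loop with proportional control, e_ss = 1/(1 + K_p·P(0)).
P(0) = 2.778. Require 1/(1 + K_p·2.778) = 0.01, so 1 + 2.778·K_p = 100.
K_p = (100 − 1)/2.778 = 35.6.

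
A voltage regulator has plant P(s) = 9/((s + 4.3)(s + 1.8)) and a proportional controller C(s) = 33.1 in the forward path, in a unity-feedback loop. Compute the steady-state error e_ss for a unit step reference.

The loop is type 0. Static position error constant K_pos = C(0)·P(0) = 33.1·1.163 = 38.49.
Steady-state error to a unit step: e_ss = 1/(1+K_pos) = 1/39.49 = 0.0253.

0.0253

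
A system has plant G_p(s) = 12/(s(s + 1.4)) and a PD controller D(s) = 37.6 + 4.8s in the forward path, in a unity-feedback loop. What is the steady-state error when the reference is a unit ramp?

The loop has one pole at the origin (type 1). Velocity error constant K_v = lim_{s→0} s·D(s)G_p(s) = 37.6·12/1.4 = 322.3.
Steady-state error to a unit ramp: e_ss = 1/K_v = 0.0031.

0.0031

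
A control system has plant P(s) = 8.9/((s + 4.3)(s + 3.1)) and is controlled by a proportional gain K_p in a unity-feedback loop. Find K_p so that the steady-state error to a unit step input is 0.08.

For a type-0 loop with proportional control, e_ss = 1/(1 + K_p·P(0)).
P(0) = 0.6677. Require 1/(1 + K_p·0.6677) = 0.08, so 1 + 0.6677·K_p = 12.5.
K_p = (12.5 − 1)/0.6677 = 17.2.

K_p = 17.2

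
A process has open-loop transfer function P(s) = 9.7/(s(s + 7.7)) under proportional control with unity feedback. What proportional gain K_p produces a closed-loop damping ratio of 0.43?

Closed-loop characteristic equation: s² + 7.7s + K_p·9.7 = 0.
So ω_n = √(9.7K_p) and 2ζω_n = 7.7, giving ζ = 7.7/(2√(9.7K_p)).
Setting ζ = 0.43: √(9.7K_p) = 7.7/(2·0.43) = 8.953, so K_p = 80.16/9.7 = 8.26.

K_p = 8.26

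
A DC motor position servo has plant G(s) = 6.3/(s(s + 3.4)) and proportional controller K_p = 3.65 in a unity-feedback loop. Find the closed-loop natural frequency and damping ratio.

ω_n = 4.8 rad/s, ζ = 0.355

1 + K_p·G(s) = 0 gives s² + 3.4s + 22.99 = 0.
So ω_n² = 22.99 ⇒ ω_n = 4.795 rad/s, and ζ = 3.4/(2ω_n) = 0.355.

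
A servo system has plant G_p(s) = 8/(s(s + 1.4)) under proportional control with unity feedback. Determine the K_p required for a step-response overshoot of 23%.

K_p = 0.341

From %OS = 100·exp(−πζ/√(1−ζ²)) = 23%, ζ = −ln(0.23)/√(π²+ln²(0.23)) = 0.4237.
Characteristic equation s² + 1.4s + 8K_p = 0 gives ζ = 1.4/(2√(8K_p)).
Setting ζ = 0.4237: √(8K_p) = 1.4/(2·0.4237) = 1.652, so K_p = 2.729/8 = 0.341.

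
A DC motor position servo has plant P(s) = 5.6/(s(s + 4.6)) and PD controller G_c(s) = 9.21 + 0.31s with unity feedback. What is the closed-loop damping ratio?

Forward path: (9.21 + 0.31s)·5.6/(s(s+4.6)). The closed-loop characteristic equation is s² + (4.6 + 5.6·0.31)s + 5.6·9.21 = 0.
That is s² + 6.336s + 51.58 = 0, so ω_n = 7.182 rad/s and ζ = 6.336/(2·7.182) = 0.4411.

ζ = 0.441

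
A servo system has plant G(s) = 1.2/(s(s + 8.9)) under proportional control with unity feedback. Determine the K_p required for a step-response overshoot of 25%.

From %OS = 100·exp(−πζ/√(1−ζ²)) = 25%, ζ = −ln(0.25)/√(π²+ln²(0.25)) = 0.4037.
Characteristic equation s² + 8.9s + 1.2K_p = 0 gives ζ = 8.9/(2√(1.2K_p)).
Setting ζ = 0.4037: √(1.2K_p) = 8.9/(2·0.4037) = 11.02, so K_p = 121.5/1.2 = 101.

K_p = 101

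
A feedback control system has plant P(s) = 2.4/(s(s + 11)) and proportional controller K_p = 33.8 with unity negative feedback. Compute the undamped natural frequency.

ω_n = 9.01 rad/s

With unity feedback the closed-loop characteristic equation is s² + 11s + 33.8·2.4 = s² + 11s + 81.12 = 0.
Matching s² + 2ζω_n s + ω_n²: ω_n = √81.12 = 9.007 rad/s and 2ζω_n = 11, so ζ = 11/(2·9.007) = 0.611.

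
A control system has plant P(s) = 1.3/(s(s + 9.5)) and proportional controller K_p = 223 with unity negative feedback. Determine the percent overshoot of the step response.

From 1 + K_pP(s) = 0: s² + 9.5s + 289.9 = 0 ⇒ ω_n = 17.03, ζ = 0.279.
%OS = 100·exp(−πζ/√(1−ζ²)) = 100·exp(−π·0.279/√0.9222) = 40.1%.

40.1%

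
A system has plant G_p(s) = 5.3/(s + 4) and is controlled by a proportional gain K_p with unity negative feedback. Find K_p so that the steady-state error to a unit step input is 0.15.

K_p = 4.28

The loop is type 0, so e_ss(step) = 1/(1 + K_pos) with K_pos = K_p·G_p(0).
G_p(0) = 1.325. Require 1/(1 + K_p·1.325) = 0.15, so 1 + 1.325·K_p = 6.667.
K_p = (6.667 − 1)/1.325 = 4.28.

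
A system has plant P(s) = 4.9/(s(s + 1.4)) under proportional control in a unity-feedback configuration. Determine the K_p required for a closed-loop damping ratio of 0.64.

Closed-loop characteristic equation: s² + 1.4s + K_p·4.9 = 0.
So ω_n = √(4.9K_p) and 2ζω_n = 1.4, giving ζ = 1.4/(2√(4.9K_p)).
Setting ζ = 0.64: √(4.9K_p) = 1.4/(2·0.64) = 1.094, so K_p = 1.196/4.9 = 0.244.

K_p = 0.244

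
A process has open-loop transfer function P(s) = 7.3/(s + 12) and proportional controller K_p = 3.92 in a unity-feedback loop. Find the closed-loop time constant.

τ = 0.0246 s

Closed-loop transfer function: T(s) = K_p·P(s)/(1 + K_p·P(s)) = 28.62/(s + 12 + 28.62) = 28.62/(s + 40.62).
Time constant τ = 1/40.62 = 0.0246 s.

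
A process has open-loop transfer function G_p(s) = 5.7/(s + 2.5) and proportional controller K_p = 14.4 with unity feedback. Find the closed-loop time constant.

Closed-loop transfer function: T(s) = K_p·G_p(s)/(1 + K_p·G_p(s)) = 82.08/(s + 2.5 + 82.08) = 82.08/(s + 84.58).
Time constant τ = 1/84.58 = 0.0118 s.

τ = 0.0118 s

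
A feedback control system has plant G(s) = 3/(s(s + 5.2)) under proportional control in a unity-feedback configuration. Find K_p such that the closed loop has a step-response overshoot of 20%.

K_p = 10.8

From %OS = 100·exp(−πζ/√(1−ζ²)) = 20%, ζ = −ln(0.2)/√(π²+ln²(0.2)) = 0.4559.
Characteristic equation s² + 5.2s + 3K_p = 0 gives ζ = 5.2/(2√(3K_p)).
Setting ζ = 0.4559: √(3K_p) = 5.2/(2·0.4559) = 5.702, so K_p = 32.52/3 = 10.8.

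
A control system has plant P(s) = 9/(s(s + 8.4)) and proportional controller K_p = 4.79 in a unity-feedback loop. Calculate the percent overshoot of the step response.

7.32%

The closed-loop denominator s² + 8.4s + 43.11 gives ω_n = √43.11 = 6.566 and ζ = 8.4/(2ω_n) = 0.6397.
%OS = 100·exp(−πζ/√(1−ζ²)) = 100·exp(−π·0.6397/√0.5908) = 7.32%.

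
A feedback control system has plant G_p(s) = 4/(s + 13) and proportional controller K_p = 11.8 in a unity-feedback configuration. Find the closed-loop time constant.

τ = 0.0166 s

Closed-loop transfer function: T(s) = K_p·G_p(s)/(1 + K_p·G_p(s)) = 47.2/(s + 13 + 47.2) = 47.2/(s + 60.2).
Time constant τ = 1/60.2 = 0.0166 s.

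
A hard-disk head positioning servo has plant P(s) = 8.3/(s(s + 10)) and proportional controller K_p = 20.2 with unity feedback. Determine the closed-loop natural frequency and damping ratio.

ω_n = 12.9 rad/s, ζ = 0.386

The closed-loop denominator is s(s+10) + 20.2·8.3 = s² + 10s + 167.7.
So ω_n² = 167.7 ⇒ ω_n = 12.95 rad/s, and ζ = 10/(2ω_n) = 0.386.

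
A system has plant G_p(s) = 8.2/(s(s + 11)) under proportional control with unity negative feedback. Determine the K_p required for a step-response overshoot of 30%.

From %OS = 100·exp(−πζ/√(1−ζ²)) = 30%, ζ = −ln(0.3)/√(π²+ln²(0.3)) = 0.3579.
Characteristic equation s² + 11s + 8.2K_p = 0 gives ζ = 11/(2√(8.2K_p)).
Setting ζ = 0.3579: √(8.2K_p) = 11/(2·0.3579) = 15.37, so K_p = 236.2/8.2 = 28.8.

K_p = 28.8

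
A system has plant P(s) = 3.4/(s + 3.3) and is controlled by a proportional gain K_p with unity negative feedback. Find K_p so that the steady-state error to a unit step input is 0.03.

The loop is type 0, so e_ss(step) = 1/(1 + K_pos) with K_pos = K_p·P(0).
P(0) = 1.03. Require 1/(1 + K_p·1.03) = 0.03, so 1 + 1.03·K_p = 33.33.
K_p = (33.33 − 1)/1.03 = 31.4.

K_p = 31.4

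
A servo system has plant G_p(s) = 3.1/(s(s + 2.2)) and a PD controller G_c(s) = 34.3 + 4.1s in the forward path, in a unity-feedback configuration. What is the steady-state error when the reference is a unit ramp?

0.0207

The loop has one pole at the origin (type 1). Velocity error constant K_v = lim_{s→0} s·G_c(s)G_p(s) = 34.3·3.1/2.2 = 48.33.
Steady-state error to a unit ramp: e_ss = 1/K_v = 0.0207.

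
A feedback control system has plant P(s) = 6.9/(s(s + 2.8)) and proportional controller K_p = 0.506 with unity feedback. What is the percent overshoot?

Closed-loop characteristic equation: s² + 2.8s + 3.491 = 0, so ω_n = 1.869 rad/s and ζ = 2.8/(2·1.869) = 0.7493.
%OS = 100·exp(−πζ/√(1−ζ²)) = 100·exp(−π·0.7493/√0.4386) = 2.86%.

2.86%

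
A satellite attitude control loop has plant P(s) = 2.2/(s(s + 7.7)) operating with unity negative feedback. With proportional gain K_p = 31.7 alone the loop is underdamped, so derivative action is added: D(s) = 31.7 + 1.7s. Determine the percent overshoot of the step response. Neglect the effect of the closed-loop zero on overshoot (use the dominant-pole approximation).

Forward path: (31.7 + 1.7s)·2.2/(s(s+7.7)). The closed-loop characteristic equation is s² + (7.7 + 2.2·1.7)s + 2.2·31.7 = 0.
That is s² + 11.44s + 69.74 = 0, so ω_n = 8.351 rad/s and ζ = 11.44/(2·8.351) = 0.6849.
%OS = 100·exp(−πζ/√(1−ζ²)) = 5.22%.

5.22%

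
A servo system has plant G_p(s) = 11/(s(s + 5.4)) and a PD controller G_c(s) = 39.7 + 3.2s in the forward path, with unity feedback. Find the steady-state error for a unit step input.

The open loop G_c(s)G_p(s) has a pole at the origin (type 1), so the static position error constant is infinite and e_ss = 1/(1+∞) = 0.

0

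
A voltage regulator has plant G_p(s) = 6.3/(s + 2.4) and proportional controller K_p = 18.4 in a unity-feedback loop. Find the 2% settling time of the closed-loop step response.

T_s ≈ 0.0338 s

Closed-loop transfer function: T(s) = K_p·G_p(s)/(1 + K_p·G_p(s)) = 115.9/(s + 2.4 + 115.9) = 115.9/(s + 118.3).
Time constant τ = 1/118.3 = 0.008452 s, so the 2% settling time is about 4τ = 0.0338 s.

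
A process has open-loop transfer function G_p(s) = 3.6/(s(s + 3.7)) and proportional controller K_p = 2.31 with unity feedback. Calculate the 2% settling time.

T_s ≈ 2.16 s

Closed-loop characteristic equation: s² + 3.7s + 8.316 = 0, so ω_n = 2.884 rad/s and ζ = 3.7/(2·2.884) = 0.6415.
2% settling time T_s ≈ 4/(ζω_n) = 4/1.85 = 2.16 s.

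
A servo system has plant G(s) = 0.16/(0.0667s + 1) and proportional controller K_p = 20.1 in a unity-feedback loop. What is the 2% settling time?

T_s ≈ 0.0633 s

Closed loop: T(s) = K_p·G/(1+K_p·G) = 3.216/(0.0667s + 1 + 3.216), with pole at s = −(1 + 3.216)/0.0667 = −63.21.
τ = 1/63.21 = 0.01582 s, so 2% settling time ≈ 4τ = 0.0633 s.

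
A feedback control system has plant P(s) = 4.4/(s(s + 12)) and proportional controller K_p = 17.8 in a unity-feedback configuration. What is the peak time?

T_p = 0.483 s

Closed-loop characteristic equation: s² + 12s + 78.32 = 0, so ω_n = 8.85 rad/s and ζ = 12/(2·8.85) = 0.678.
Damped frequency ω_d = ω_n√(1−ζ²) = 6.505 rad/s, so peak time T_p = π/ω_d = 0.483 s.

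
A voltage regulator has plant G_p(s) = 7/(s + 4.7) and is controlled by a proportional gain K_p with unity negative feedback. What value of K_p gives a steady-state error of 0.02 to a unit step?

K_p = 32.9

The loop is type 0, so e_ss(step) = 1/(1 + K_pos) with K_pos = K_p·G_p(0).
G_p(0) = 1.489. Require 1/(1 + K_p·1.489) = 0.02, so 1 + 1.489·K_p = 50.
K_p = (50 − 1)/1.489 = 32.9.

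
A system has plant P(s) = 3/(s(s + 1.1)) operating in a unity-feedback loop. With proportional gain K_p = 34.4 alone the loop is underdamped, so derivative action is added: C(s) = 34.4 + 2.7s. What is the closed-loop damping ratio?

ζ = 0.453

Forward path: (34.4 + 2.7s)·3/(s(s+1.1)). The closed-loop characteristic equation is s² + (1.1 + 3·2.7)s + 3·34.4 = 0.
That is s² + 9.2s + 103.2 = 0, so ω_n = 10.16 rad/s and ζ = 9.2/(2·10.16) = 0.4528.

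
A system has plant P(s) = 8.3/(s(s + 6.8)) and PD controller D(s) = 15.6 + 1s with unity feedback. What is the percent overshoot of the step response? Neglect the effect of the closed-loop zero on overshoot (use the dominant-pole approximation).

Forward path: (15.6 + 1s)·8.3/(s(s+6.8)). The closed-loop characteristic equation is s² + (6.8 + 8.3·1)s + 8.3·15.6 = 0.
That is s² + 15.1s + 129.5 = 0, so ω_n = 11.38 rad/s and ζ = 15.1/(2·11.38) = 0.6635.
%OS = 100·exp(−πζ/√(1−ζ²)) = 6.17%.

6.17%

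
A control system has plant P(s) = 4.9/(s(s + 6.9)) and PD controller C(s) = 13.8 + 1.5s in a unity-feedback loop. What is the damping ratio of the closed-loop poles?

Forward path: (13.8 + 1.5s)·4.9/(s(s+6.9)). The closed-loop characteristic equation is s² + (6.9 + 4.9·1.5)s + 4.9·13.8 = 0.
That is s² + 14.25s + 67.62 = 0, so ω_n = 8.223 rad/s and ζ = 14.25/(2·8.223) = 0.8665.

ζ = 0.866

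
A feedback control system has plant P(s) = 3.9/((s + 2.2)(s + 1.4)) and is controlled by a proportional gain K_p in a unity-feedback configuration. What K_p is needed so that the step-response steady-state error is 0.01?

K_p = 78.2

Steady-state error for a unit step on this type-0 loop is 1/(1 + K_p·P(0)).
P(0) = 1.266. Require 1/(1 + K_p·1.266) = 0.01, so 1 + 1.266·K_p = 100.
K_p = (100 − 1)/1.266 = 78.2.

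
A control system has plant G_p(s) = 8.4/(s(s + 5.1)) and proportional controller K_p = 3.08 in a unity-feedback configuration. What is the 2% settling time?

T_s ≈ 1.57 s

From 1 + K_pG_p(s) = 0: s² + 5.1s + 25.87 = 0 ⇒ ω_n = 5.086, ζ = 0.5013.
2% settling time T_s ≈ 4/(ζω_n) = 4/2.55 = 1.57 s.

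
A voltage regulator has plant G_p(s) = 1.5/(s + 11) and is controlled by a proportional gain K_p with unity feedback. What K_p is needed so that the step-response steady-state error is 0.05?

The loop is type 0, so e_ss(step) = 1/(1 + K_pos) with K_pos = K_p·G_p(0).
G_p(0) = 0.1364. Require 1/(1 + K_p·0.1364) = 0.05, so 1 + 0.1364·K_p = 20.
K_p = (20 − 1)/0.1364 = 139.

K_p = 139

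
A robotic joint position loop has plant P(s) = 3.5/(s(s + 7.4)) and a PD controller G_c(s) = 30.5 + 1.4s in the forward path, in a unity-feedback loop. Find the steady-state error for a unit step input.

0

The open loop G_c(s)P(s) has a pole at the origin (type 1), so the static position error constant is infinite and e_ss = 1/(1+∞) = 0.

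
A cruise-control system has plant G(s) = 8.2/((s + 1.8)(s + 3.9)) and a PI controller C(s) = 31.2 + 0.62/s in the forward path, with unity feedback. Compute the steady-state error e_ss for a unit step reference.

The open loop C(s)G(s) has a pole at the origin (type 1), so the static position error constant is infinite and e_ss = 1/(1+∞) = 0.

0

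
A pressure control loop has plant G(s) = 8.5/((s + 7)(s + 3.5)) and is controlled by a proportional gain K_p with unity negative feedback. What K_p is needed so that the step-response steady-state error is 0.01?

K_p = 285

For a type-0 loop with proportional control, e_ss = 1/(1 + K_p·G(0)).
G(0) = 0.3469. Require 1/(1 + K_p·0.3469) = 0.01, so 1 + 0.3469·K_p = 100.
K_p = (100 − 1)/0.3469 = 285.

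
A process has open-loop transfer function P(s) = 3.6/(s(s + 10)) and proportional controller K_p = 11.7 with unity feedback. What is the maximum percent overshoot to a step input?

2.25%

From 1 + K_pP(s) = 0: s² + 10s + 42.12 = 0 ⇒ ω_n = 6.49, ζ = 0.7704.
%OS = 100·exp(−πζ/√(1−ζ²)) = 100·exp(−π·0.7704/√0.4065) = 2.25%.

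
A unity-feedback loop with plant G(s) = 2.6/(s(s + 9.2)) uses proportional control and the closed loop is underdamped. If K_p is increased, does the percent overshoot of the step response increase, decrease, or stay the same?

ζ = 9.2/(2√(2.6K_p)) decreases as K_p grows; lower damping means more overshoot.

increase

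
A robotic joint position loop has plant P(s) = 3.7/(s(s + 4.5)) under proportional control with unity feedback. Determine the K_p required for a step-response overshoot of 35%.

K_p = 13.6

From %OS = 100·exp(−πζ/√(1−ζ²)) = 35%, ζ = −ln(0.35)/√(π²+ln²(0.35)) = 0.3169.
Characteristic equation s² + 4.5s + 3.7K_p = 0 gives ζ = 4.5/(2√(3.7K_p)).
Setting ζ = 0.3169: √(3.7K_p) = 4.5/(2·0.3169) = 7.099, so K_p = 50.4/3.7 = 13.6.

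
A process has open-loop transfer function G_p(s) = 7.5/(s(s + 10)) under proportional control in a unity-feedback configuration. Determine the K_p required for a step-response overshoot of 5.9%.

K_p = 7.44

From %OS = 100·exp(−πζ/√(1−ζ²)) = 5.9%, ζ = −ln(0.059)/√(π²+ln²(0.059)) = 0.6693.
Characteristic equation s² + 10s + 7.5K_p = 0 gives ζ = 10/(2√(7.5K_p)).
Setting ζ = 0.6693: √(7.5K_p) = 10/(2·0.6693) = 7.47, so K_p = 55.8/7.5 = 7.44.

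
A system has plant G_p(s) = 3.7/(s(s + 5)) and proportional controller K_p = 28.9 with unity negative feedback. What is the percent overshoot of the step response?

45.7%

Closed-loop characteristic equation: s² + 5s + 106.9 = 0, so ω_n = 10.34 rad/s and ζ = 5/(2·10.34) = 0.2418.
%OS = 100·exp(−πζ/√(1−ζ²)) = 100·exp(−π·0.2418/√0.9416) = 45.7%.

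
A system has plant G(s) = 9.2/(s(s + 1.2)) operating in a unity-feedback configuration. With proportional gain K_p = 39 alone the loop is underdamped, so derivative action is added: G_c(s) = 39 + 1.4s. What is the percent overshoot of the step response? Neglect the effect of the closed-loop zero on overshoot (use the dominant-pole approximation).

28.4%

Forward path: (39 + 1.4s)·9.2/(s(s+1.2)). The closed-loop characteristic equation is s² + (1.2 + 9.2·1.4)s + 9.2·39 = 0.
That is s² + 14.08s + 358.8 = 0, so ω_n = 18.94 rad/s and ζ = 14.08/(2·18.94) = 0.3717.
%OS = 100·exp(−πζ/√(1−ζ²)) = 28.4%.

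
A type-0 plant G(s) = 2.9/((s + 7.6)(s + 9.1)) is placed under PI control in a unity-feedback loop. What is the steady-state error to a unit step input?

The PI controller's integrator makes the forward path type 1, so e_ss to a step is zero.

0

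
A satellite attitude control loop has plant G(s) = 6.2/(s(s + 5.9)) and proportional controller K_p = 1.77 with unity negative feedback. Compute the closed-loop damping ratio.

ζ = 0.891

1 + K_p·G(s) = 0 gives s² + 5.9s + 10.97 = 0.
Matching s² + 2ζω_n s + ω_n²: ω_n = √10.97 = 3.313 rad/s and 2ζω_n = 5.9, so ζ = 5.9/(2·3.313) = 0.891.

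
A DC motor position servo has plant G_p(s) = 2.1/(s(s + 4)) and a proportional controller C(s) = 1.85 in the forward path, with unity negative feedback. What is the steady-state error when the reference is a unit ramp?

1.03

The loop has one pole at the origin (type 1). Velocity error constant K_v = lim_{s→0} s·C(s)G_p(s) = 1.85·2.1/4 = 0.9713.
Steady-state error to a unit ramp: e_ss = 1/K_v = 1.03.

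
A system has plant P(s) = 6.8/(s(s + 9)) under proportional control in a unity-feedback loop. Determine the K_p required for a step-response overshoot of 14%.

K_p = 10.6

From %OS = 100·exp(−πζ/√(1−ζ²)) = 14%, ζ = −ln(0.14)/√(π²+ln²(0.14)) = 0.5305.
Characteristic equation s² + 9s + 6.8K_p = 0 gives ζ = 9/(2√(6.8K_p)).
Setting ζ = 0.5305: √(6.8K_p) = 9/(2·0.5305) = 8.482, so K_p = 71.95/6.8 = 10.6.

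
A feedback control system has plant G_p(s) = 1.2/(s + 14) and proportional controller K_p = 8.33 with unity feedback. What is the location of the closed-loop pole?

Closed-loop transfer function: T(s) = K_p·G_p(s)/(1 + K_p·G_p(s)) = 9.996/(s + 14 + 9.996) = 9.996/(s + 24).
The closed-loop pole is at s = −24.

s = -24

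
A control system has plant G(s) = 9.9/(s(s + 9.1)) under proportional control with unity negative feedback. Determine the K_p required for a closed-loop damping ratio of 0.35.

Closed-loop characteristic equation: s² + 9.1s + K_p·9.9 = 0.
So ω_n = √(9.9K_p) and 2ζω_n = 9.1, giving ζ = 9.1/(2√(9.9K_p)).
Setting ζ = 0.35: √(9.9K_p) = 9.1/(2·0.35) = 13, so K_p = 169/9.9 = 17.1.

K_p = 17.1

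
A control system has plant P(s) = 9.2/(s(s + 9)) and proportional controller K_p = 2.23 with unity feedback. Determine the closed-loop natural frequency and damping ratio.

The closed-loop denominator is s(s+9) + 2.23·9.2 = s² + 9s + 20.52.
Matching s² + 2ζω_n s + ω_n²: ω_n = √20.52 = 4.529 rad/s and 2ζω_n = 9, so ζ = 9/(2·4.529) = 0.993.

ω_n = 4.53 rad/s, ζ = 0.993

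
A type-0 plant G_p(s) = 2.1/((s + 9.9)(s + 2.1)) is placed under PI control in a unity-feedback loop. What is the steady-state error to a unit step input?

The PI controller's integrator makes the forward path type 1, so e_ss to a step is zero.

0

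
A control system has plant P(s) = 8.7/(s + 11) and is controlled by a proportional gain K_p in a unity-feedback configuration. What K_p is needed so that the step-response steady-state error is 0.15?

The loop is type 0, so e_ss(step) = 1/(1 + K_pos) with K_pos = K_p·P(0).
P(0) = 0.7909. Require 1/(1 + K_p·0.7909) = 0.15, so 1 + 0.7909·K_p = 6.667.
K_p = (6.667 − 1)/0.7909 = 7.16.

K_p = 7.16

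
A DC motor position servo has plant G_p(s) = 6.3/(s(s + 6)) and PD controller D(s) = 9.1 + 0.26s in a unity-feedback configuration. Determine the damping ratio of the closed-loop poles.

Forward path: (9.1 + 0.26s)·6.3/(s(s+6)). The closed-loop characteristic equation is s² + (6 + 6.3·0.26)s + 6.3·9.1 = 0.
That is s² + 7.638s + 57.33 = 0, so ω_n = 7.572 rad/s and ζ = 7.638/(2·7.572) = 0.5044.

ζ = 0.504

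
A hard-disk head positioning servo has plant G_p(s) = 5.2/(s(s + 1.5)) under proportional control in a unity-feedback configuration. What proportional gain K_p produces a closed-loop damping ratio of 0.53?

K_p = 0.385

Closed-loop characteristic equation: s² + 1.5s + K_p·5.2 = 0.
So ω_n = √(5.2K_p) and 2ζω_n = 1.5, giving ζ = 1.5/(2√(5.2K_p)).
Setting ζ = 0.53: √(5.2K_p) = 1.5/(2·0.53) = 1.415, so K_p = 2.002/5.2 = 0.385.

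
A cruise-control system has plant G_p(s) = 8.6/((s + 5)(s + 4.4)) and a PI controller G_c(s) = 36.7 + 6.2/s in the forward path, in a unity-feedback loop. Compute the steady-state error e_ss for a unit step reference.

0

The open loop G_c(s)G_p(s) has a pole at the origin (type 1), so the static position error constant is infinite and e_ss = 1/(1+∞) = 0.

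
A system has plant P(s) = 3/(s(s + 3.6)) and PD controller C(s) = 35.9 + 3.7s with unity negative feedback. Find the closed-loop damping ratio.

ζ = 0.708

Forward path: (35.9 + 3.7s)·3/(s(s+3.6)). The closed-loop characteristic equation is s² + (3.6 + 3·3.7)s + 3·35.9 = 0.
That is s² + 14.7s + 107.7 = 0, so ω_n = 10.38 rad/s and ζ = 14.7/(2·10.38) = 0.7082.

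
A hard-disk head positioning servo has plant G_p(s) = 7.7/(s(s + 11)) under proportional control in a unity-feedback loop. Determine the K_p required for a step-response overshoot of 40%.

K_p = 50.1

From %OS = 100·exp(−πζ/√(1−ζ²)) = 40%, ζ = −ln(0.4)/√(π²+ln²(0.4)) = 0.28.
Characteristic equation s² + 11s + 7.7K_p = 0 gives ζ = 11/(2√(7.7K_p)).
Setting ζ = 0.28: √(7.7K_p) = 11/(2·0.28) = 19.64, so K_p = 385.8/7.7 = 50.1.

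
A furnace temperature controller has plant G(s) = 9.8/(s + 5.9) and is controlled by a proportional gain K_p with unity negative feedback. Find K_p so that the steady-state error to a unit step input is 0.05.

Steady-state error for a unit step on this type-0 loop is 1/(1 + K_p·G(0)).
G(0) = 1.661. Require 1/(1 + K_p·1.661) = 0.05, so 1 + 1.661·K_p = 20.
K_p = (20 − 1)/1.661 = 11.4.

K_p = 11.4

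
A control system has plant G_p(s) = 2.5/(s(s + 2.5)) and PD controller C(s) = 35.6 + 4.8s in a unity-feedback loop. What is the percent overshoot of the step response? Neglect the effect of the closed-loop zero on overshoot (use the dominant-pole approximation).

2.3%

Forward path: (35.6 + 4.8s)·2.5/(s(s+2.5)). The closed-loop characteristic equation is s² + (2.5 + 2.5·4.8)s + 2.5·35.6 = 0.
That is s² + 14.5s + 89 = 0, so ω_n = 9.434 rad/s and ζ = 14.5/(2·9.434) = 0.7685.
%OS = 100·exp(−πζ/√(1−ζ²)) = 2.3%.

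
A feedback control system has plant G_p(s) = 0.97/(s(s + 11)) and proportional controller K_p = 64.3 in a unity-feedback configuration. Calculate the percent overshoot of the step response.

4.74%

Closed-loop characteristic equation: s² + 11s + 62.37 = 0, so ω_n = 7.898 rad/s and ζ = 11/(2·7.898) = 0.6964.
%OS = 100·exp(−πζ/√(1−ζ²)) = 100·exp(−π·0.6964/√0.515) = 4.74%.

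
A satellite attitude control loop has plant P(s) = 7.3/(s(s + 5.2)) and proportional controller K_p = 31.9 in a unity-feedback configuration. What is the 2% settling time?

T_s ≈ 1.54 s

Closed-loop characteristic equation: s² + 5.2s + 232.9 = 0, so ω_n = 15.26 rad/s and ζ = 5.2/(2·15.26) = 0.1704.
2% settling time T_s ≈ 4/(ζω_n) = 4/2.6 = 1.54 s.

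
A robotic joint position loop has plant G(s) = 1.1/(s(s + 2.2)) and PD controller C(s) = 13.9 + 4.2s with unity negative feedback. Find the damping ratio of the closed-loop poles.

Forward path: (13.9 + 4.2s)·1.1/(s(s+2.2)). The closed-loop characteristic equation is s² + (2.2 + 1.1·4.2)s + 1.1·13.9 = 0.
That is s² + 6.82s + 15.29 = 0, so ω_n = 3.91 rad/s and ζ = 6.82/(2·3.91) = 0.8721.

ζ = 0.872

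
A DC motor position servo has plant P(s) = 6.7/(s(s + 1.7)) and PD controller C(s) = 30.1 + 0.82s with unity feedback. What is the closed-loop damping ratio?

Forward path: (30.1 + 0.82s)·6.7/(s(s+1.7)). The closed-loop characteristic equation is s² + (1.7 + 6.7·0.82)s + 6.7·30.1 = 0.
That is s² + 7.194s + 201.7 = 0, so ω_n = 14.2 rad/s and ζ = 7.194/(2·14.2) = 0.2533.

ζ = 0.253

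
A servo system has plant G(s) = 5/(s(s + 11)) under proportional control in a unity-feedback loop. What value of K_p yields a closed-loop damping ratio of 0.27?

K_p = 83

Closed-loop characteristic equation: s² + 11s + K_p·5 = 0.
So ω_n = √(5K_p) and 2ζω_n = 11, giving ζ = 11/(2√(5K_p)).
Setting ζ = 0.27: √(5K_p) = 11/(2·0.27) = 20.37, so K_p = 415/5 = 83.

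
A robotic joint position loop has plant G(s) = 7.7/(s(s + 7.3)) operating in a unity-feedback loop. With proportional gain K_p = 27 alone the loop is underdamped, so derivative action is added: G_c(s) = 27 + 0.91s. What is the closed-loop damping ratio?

Forward path: (27 + 0.91s)·7.7/(s(s+7.3)). The closed-loop characteristic equation is s² + (7.3 + 7.7·0.91)s + 7.7·27 = 0.
That is s² + 14.31s + 207.9 = 0, so ω_n = 14.42 rad/s and ζ = 14.31/(2·14.42) = 0.4961.

ζ = 0.496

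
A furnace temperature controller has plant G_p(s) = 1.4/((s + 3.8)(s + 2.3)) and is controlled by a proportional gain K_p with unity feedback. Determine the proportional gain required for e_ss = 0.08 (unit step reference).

For a type-0 loop with proportional control, e_ss = 1/(1 + K_p·G_p(0)).
G_p(0) = 0.1602. Require 1/(1 + K_p·0.1602) = 0.08, so 1 + 0.1602·K_p = 12.5.
K_p = (12.5 − 1)/0.1602 = 71.8.

K_p = 71.8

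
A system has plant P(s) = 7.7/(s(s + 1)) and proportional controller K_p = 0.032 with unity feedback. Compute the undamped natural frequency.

With unity feedback the closed-loop characteristic equation is s² + 1s + 0.032·7.7 = s² + 1s + 0.2464 = 0.
Matching s² + 2ζω_n s + ω_n²: ω_n = √0.2464 = 0.4964 rad/s and 2ζω_n = 1, so ζ = 1/(2·0.4964) = 1.01.

ω_n = 0.496 rad/s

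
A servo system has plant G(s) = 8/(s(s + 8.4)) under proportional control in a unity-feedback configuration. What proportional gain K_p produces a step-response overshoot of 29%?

From %OS = 100·exp(−πζ/√(1−ζ²)) = 29%, ζ = −ln(0.29)/√(π²+ln²(0.29)) = 0.3666.
Characteristic equation s² + 8.4s + 8K_p = 0 gives ζ = 8.4/(2√(8K_p)).
Setting ζ = 0.3666: √(8K_p) = 8.4/(2·0.3666) = 11.46, so K_p = 131.3/8 = 16.4.

K_p = 16.4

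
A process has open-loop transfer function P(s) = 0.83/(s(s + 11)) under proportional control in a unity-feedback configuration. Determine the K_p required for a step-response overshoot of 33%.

K_p = 329

From %OS = 100·exp(−πζ/√(1−ζ²)) = 33%, ζ = −ln(0.33)/√(π²+ln²(0.33)) = 0.3328.
Characteristic equation s² + 11s + 0.83K_p = 0 gives ζ = 11/(2√(0.83K_p)).
Setting ζ = 0.3328: √(0.83K_p) = 11/(2·0.3328) = 16.53, so K_p = 273.1/0.83 = 329.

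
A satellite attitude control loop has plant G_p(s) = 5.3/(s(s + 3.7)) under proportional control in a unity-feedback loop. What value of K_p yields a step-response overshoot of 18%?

K_p = 2.81

From %OS = 100·exp(−πζ/√(1−ζ²)) = 18%, ζ = −ln(0.18)/√(π²+ln²(0.18)) = 0.4791.
Characteristic equation s² + 3.7s + 5.3K_p = 0 gives ζ = 3.7/(2√(5.3K_p)).
Setting ζ = 0.4791: √(5.3K_p) = 3.7/(2·0.4791) = 3.861, so K_p = 14.91/5.3 = 2.81.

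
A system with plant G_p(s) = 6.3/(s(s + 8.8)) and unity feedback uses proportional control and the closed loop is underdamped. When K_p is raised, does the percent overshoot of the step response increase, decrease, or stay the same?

increase

ζ = 8.8/(2√(6.3K_p)) decreases as K_p grows; lower damping means more overshoot.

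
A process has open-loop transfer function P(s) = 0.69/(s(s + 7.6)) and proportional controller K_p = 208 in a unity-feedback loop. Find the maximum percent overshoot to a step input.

35%

The closed-loop denominator s² + 7.6s + 143.5 gives ω_n = √143.5 = 11.98 and ζ = 7.6/(2ω_n) = 0.3172.
%OS = 100·exp(−πζ/√(1−ζ²)) = 100·exp(−π·0.3172/√0.8994) = 35%.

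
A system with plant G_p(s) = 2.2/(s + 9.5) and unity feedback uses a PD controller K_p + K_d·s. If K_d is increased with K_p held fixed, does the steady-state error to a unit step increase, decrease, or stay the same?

unchanged

At s = 0 the derivative term contributes nothing: C(0) = K_p regardless of K_d, so K_pos = K_p·G_p(0) and e_ss are unchanged.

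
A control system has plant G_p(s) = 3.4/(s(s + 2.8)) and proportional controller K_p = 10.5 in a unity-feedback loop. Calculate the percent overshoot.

46.9%

From 1 + K_pG_p(s) = 0: s² + 2.8s + 35.7 = 0 ⇒ ω_n = 5.975, ζ = 0.2343.
%OS = 100·exp(−πζ/√(1−ζ²)) = 100·exp(−π·0.2343/√0.9451) = 46.9%.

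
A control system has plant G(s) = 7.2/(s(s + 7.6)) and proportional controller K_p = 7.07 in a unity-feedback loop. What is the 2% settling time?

The closed-loop denominator s² + 7.6s + 50.9 gives ω_n = √50.9 = 7.135 and ζ = 7.6/(2ω_n) = 0.5326.
2% settling time T_s ≈ 4/(ζω_n) = 4/3.8 = 1.05 s.

T_s ≈ 1.05 s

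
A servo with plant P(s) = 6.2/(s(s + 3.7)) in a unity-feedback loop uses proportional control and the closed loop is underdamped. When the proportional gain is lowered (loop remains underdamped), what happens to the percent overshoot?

ζ = 3.7/(2√(6.2K_p)) rises as K_p falls; higher damping means less overshoot.

decrease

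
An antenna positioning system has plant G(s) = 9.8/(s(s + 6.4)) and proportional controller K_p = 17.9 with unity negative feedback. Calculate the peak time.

T_p = 0.244 s

Closed-loop characteristic equation: s² + 6.4s + 175.4 = 0, so ω_n = 13.24 rad/s and ζ = 6.4/(2·13.24) = 0.2416.
Damped frequency ω_d = ω_n√(1−ζ²) = 12.85 rad/s, so peak time T_p = π/ω_d = 0.244 s.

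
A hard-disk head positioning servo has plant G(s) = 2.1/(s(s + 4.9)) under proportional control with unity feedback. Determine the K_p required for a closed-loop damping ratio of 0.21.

K_p = 64.8

Closed-loop characteristic equation: s² + 4.9s + K_p·2.1 = 0.
So ω_n = √(2.1K_p) and 2ζω_n = 4.9, giving ζ = 4.9/(2√(2.1K_p)).
Setting ζ = 0.21: √(2.1K_p) = 4.9/(2·0.21) = 11.67, so K_p = 136.1/2.1 = 64.8.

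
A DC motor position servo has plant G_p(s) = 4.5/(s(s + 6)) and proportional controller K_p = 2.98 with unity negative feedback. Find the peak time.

From 1 + K_pG_p(s) = 0: s² + 6s + 13.41 = 0 ⇒ ω_n = 3.662, ζ = 0.8192.
Damped frequency ω_d = ω_n√(1−ζ²) = 2.1 rad/s, so peak time T_p = π/ω_d = 1.5 s.

T_p = 1.5 s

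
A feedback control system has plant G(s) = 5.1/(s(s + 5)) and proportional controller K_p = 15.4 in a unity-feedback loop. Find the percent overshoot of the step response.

The closed-loop denominator s² + 5s + 78.54 gives ω_n = √78.54 = 8.862 and ζ = 5/(2ω_n) = 0.2821.
%OS = 100·exp(−πζ/√(1−ζ²)) = 100·exp(−π·0.2821/√0.9204) = 39.7%.

39.7%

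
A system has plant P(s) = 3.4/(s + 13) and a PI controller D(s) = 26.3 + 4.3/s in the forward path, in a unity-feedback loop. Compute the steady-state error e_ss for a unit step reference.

0

The open loop D(s)P(s) has a pole at the origin (type 1), so the static position error constant is infinite and e_ss = 1/(1+∞) = 0.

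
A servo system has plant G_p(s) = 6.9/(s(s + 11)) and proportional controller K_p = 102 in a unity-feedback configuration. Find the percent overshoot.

The closed-loop denominator s² + 11s + 703.8 gives ω_n = √703.8 = 26.53 and ζ = 11/(2ω_n) = 0.2073.
%OS = 100·exp(−πζ/√(1−ζ²)) = 100·exp(−π·0.2073/√0.957) = 51.4%.

51.4%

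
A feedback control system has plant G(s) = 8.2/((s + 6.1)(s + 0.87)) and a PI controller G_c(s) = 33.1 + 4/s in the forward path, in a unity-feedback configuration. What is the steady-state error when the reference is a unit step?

0

The open loop G_c(s)G(s) has a pole at the origin (type 1), so the static position error constant is infinite and e_ss = 1/(1+∞) = 0.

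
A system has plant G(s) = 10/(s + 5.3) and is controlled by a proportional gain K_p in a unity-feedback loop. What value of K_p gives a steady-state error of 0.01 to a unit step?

K_p = 52.5

The loop is type 0, so e_ss(step) = 1/(1 + K_pos) with K_pos = K_p·G(0).
G(0) = 1.887. Require 1/(1 + K_p·1.887) = 0.01, so 1 + 1.887·K_p = 100.
K_p = (100 − 1)/1.887 = 52.5.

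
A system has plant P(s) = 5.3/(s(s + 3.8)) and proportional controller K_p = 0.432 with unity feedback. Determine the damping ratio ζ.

ζ = 1.26

With unity feedback the closed-loop characteristic equation is s² + 3.8s + 0.432·5.3 = s² + 3.8s + 2.29 = 0.
Matching s² + 2ζω_n s + ω_n²: ω_n = √2.29 = 1.513 rad/s and 2ζω_n = 3.8, so ζ = 3.8/(2·1.513) = 1.26.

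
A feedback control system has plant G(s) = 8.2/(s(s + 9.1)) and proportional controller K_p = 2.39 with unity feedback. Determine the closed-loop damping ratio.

ζ = 1.03

1 + K_p·G(s) = 0 gives s² + 9.1s + 19.6 = 0.
So ω_n² = 19.6 ⇒ ω_n = 4.427 rad/s, and ζ = 9.1/(2ω_n) = 1.03.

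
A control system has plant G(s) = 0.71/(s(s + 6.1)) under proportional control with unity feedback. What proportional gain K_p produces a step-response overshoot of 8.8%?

K_p = 35

From %OS = 100·exp(−πζ/√(1−ζ²)) = 8.8%, ζ = −ln(0.088)/√(π²+ln²(0.088)) = 0.6119.
Characteristic equation s² + 6.1s + 0.71K_p = 0 gives ζ = 6.1/(2√(0.71K_p)).
Setting ζ = 0.6119: √(0.71K_p) = 6.1/(2·0.6119) = 4.985, so K_p = 24.85/0.71 = 35.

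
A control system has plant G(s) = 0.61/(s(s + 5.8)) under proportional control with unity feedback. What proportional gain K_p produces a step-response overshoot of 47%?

From %OS = 100·exp(−πζ/√(1−ζ²)) = 47%, ζ = −ln(0.47)/√(π²+ln²(0.47)) = 0.2337.
Characteristic equation s² + 5.8s + 0.61K_p = 0 gives ζ = 5.8/(2√(0.61K_p)).
Setting ζ = 0.2337: √(0.61K_p) = 5.8/(2·0.2337) = 12.41, so K_p = 154/0.61 = 252.

K_p = 252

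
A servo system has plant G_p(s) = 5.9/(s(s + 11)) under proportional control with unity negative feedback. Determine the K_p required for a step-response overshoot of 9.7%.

K_p = 14.4

From %OS = 100·exp(−πζ/√(1−ζ²)) = 9.7%, ζ = −ln(0.097)/√(π²+ln²(0.097)) = 0.5962.
Characteristic equation s² + 11s + 5.9K_p = 0 gives ζ = 11/(2√(5.9K_p)).
Setting ζ = 0.5962: √(5.9K_p) = 11/(2·0.5962) = 9.225, so K_p = 85.1/5.9 = 14.4.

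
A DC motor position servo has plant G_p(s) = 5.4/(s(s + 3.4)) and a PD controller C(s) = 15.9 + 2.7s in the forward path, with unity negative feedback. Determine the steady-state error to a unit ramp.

0.0396

The loop has one pole at the origin (type 1). Velocity error constant K_v = lim_{s→0} s·C(s)G_p(s) = 15.9·5.4/3.4 = 25.25.
Steady-state error to a unit ramp: e_ss = 1/K_v = 0.0396.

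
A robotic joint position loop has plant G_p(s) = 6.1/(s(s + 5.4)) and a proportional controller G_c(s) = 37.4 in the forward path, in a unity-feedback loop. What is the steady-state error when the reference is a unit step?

The open loop G_c(s)G_p(s) has a pole at the origin (type 1), so the static position error constant is infinite and e_ss = 1/(1+∞) = 0.

0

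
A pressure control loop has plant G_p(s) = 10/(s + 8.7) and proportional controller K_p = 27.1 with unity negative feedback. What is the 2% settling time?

Closed-loop transfer function: T(s) = K_p·G_p(s)/(1 + K_p·G_p(s)) = 271/(s + 8.7 + 271) = 271/(s + 279.7).
Time constant τ = 1/279.7 = 0.003575 s, so the 2% settling time is about 4τ = 0.0143 s.

T_s ≈ 0.0143 s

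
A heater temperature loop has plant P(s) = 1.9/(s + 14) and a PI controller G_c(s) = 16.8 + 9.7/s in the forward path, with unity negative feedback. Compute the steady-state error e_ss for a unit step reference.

The open loop G_c(s)P(s) has a pole at the origin (type 1), so the static position error constant is infinite and e_ss = 1/(1+∞) = 0.

0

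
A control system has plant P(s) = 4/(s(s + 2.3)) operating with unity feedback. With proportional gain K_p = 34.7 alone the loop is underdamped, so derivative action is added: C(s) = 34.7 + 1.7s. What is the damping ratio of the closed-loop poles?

ζ = 0.386

Forward path: (34.7 + 1.7s)·4/(s(s+2.3)). The closed-loop characteristic equation is s² + (2.3 + 4·1.7)s + 4·34.7 = 0.
That is s² + 9.1s + 138.8 = 0, so ω_n = 11.78 rad/s and ζ = 9.1/(2·11.78) = 0.3862.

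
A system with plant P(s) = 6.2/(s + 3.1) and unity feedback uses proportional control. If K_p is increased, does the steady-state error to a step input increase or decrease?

decrease

The position error constant K_pos = K_p·P(0) grows with K_p, and e_ss = 1/(1+K_pos) falls.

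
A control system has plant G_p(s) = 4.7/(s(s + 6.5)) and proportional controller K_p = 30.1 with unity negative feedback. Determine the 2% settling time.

T_s ≈ 1.23 s

The closed-loop denominator s² + 6.5s + 141.5 gives ω_n = √141.5 = 11.89 and ζ = 6.5/(2ω_n) = 0.2732.
2% settling time T_s ≈ 4/(ζω_n) = 4/3.25 = 1.23 s.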